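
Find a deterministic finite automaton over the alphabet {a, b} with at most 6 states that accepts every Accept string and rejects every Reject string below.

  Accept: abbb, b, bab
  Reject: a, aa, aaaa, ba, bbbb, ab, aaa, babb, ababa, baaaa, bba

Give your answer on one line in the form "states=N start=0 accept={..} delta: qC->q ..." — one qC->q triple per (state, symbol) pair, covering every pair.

states=5 start=0 accept={2,4} delta: 0a->1 0b->2 1a->0 1b->0 2a->3 2b->4 3a->0 3b->4 4a->0 4b->1

Fold the examples into a partial DFA from state 0: repeatedly fix the first undefined (state, symbol) met by the shortest-then-alphabetical prefix, trying targets in increasing order and rejecting any under which an Accept and a Reject string meet in one state with the same remainder; add a state when all current targets are rejected. Accepting states are where Accept strings end.
a: 0a undefined. 0a->0: no, b/ab meet in 0 with "b" left. Open state 1: 0a->1.
b: 0b undefined. 0b->0: no, b/bbbb meet in 0. 0b->1: no, abbb/bbbb meet in 1 with "bbb" left. Open state 2: 0b->2.
aa: 1a undefined. 1a->0: ok.
ab: 1b undefined. 1b->0: ok.
ba: 2a undefined. 2a->0: no, abbb/babb meet in 2 with "b" left. 2a->1: no, b/babb meet in 2. 2a->2: no, b/ba meet in 2. Open state 3: 2a->3.
bb: 2b undefined. 2b->0: no, abbb/aa meet in 0. 2b->1: no, abbb/a meet in 1. 2b->2: no, abbb/bbbb meet in 2. 2b->3: no, abbb/ba meet in 3. Open state 4: 2b->4.
baa: 3a undefined. 3a->0: ok.
bab: 3b undefined. 3b->0: no, b/babb meet in 2. 3b->1: no, bab/a meet in 1. 3b->2: no, abbb/babb meet in 4. 3b->3: no, bab/ba meet in 3. 3b->4: ok.
bba: 4a undefined. 4a->0: ok.
bbb: 4b undefined. 4b->0: no, b/bbbb meet in 2. 4b->1: ok.
All examples now run through 5 states with every (state, symbol) defined. Accept strings end in {2,4}, Reject strings end in {0,1,3}; accept={2,4}.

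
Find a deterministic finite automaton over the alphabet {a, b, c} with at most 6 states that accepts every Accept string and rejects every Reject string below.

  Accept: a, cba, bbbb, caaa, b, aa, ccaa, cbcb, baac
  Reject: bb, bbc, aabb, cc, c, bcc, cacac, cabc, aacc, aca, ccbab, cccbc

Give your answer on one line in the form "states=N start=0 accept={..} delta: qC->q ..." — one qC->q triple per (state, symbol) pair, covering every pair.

states=4 start=0 accept={0,1} delta: 0a->0 0b->1 0c->2 1a->1 1b->2 1c->0 2a->3 2b->0 2c->3 3a->0 3b->2 3c->2

State merging on the prefix tree: take the shortest (then alphabetical) example prefix whose next move is undefined and point that move at state 0, else 1, else 2, ...; a target is out if some Accept/Reject pair would then sit in one state with the same input left (inseparable). If every existing state is out, open a new one.
a: 0a undefined. 0a->0: ok.
b: 0b undefined. 0b->0: no, a/bb meet in 0. Open state 1: 0b->1.
c: 0c undefined. 0c->0: no, a/cc meet in 0. 0c->1: no, b/c meet in 1. Open state 2: 0c->2.
ba: 1a undefined. 1a->0: no, baac/c meet in 2. 1a->1: ok.
bb: 1b undefined. 1b->0: no, a/bb meet in 0. 1b->1: no, bbbb/bb meet in 1. 1b->2: ok.
bc: 1c undefined. 1c->0: ok.
ca: 2a undefined. 2a->0: no, a/cabc meet in 0. 2a->1: no, caaa/aca meet in 1. 2a->2: no, caaa/bb meet in 2. Open state 3: 2a->3.
cb: 2b undefined. 2b->0: ok.
cc: 2c undefined. 2c->0: no, a/bbc meet in 0. 2c->1: no, a/cccbc meet in 0. 2c->2: no, bbbb/ccbab meet in 1. 2c->3: ok.
caa: 3a undefined. 3a->0: ok.
cab: 3b undefined. 3b->0: no, bbbb/ccbab meet in 1. 3b->1: no, a/cabc meet in 0. 3b->2: ok.
cac: 3c undefined. 3c->0: no, a/cccbc meet in 0. 3c->1: no, a/cacac meet in 0. 3c->2: ok.
All examples now run through 4 states with every (state, symbol) defined. Accept strings end in {0,1}, Reject strings end in {2,3}; accept={0,1}.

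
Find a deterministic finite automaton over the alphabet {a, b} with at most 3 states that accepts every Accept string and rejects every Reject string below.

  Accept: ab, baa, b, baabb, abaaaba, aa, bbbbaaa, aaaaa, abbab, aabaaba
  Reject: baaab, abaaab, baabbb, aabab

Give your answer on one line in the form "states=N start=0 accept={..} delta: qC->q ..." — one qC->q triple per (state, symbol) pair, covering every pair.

states=3 start=0 accept={0,1} delta: 0a->0 0b->1 1a->1 1b->2 2a->0 2b->1

Fold the examples into a partial DFA from state 0: repeatedly fix the first undefined (state, symbol) met by the shortest-then-alphabetical prefix, trying targets in increasing order and rejecting any under which an Accept and a Reject string meet in one state with the same remainder; add a state when all current targets are rejected. Accepting states are where Accept strings end.
a: 0a undefined. 0a->0: ok.
b: 0b undefined. 0b->0: no, ab/baaab meet in 0. Open state 1: 0b->1.
ba: 1a undefined. 1a->0: no, ab/baaab meet in 1. 1a->1: ok.
bb: 1b undefined. 1b->0: no, abaaaba/baaab meet in 0. 1b->1: no, ab/baaab meet in 1. Open state 2: 1b->2.
bbb: 2b undefined. 2b->0: no, ab/baabbb meet in 1. 2b->1: ok.
abba: 2a undefined. 2a->0: ok.
All examples now run through 3 states with every (state, symbol) defined. Accept strings end in {0,1}, Reject strings end in {2}; accept={0,1}.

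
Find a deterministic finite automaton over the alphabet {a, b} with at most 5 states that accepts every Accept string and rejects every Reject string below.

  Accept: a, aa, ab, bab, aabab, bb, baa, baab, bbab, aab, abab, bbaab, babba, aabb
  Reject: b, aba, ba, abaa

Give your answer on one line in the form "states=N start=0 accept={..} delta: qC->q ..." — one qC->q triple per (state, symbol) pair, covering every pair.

State merging on the prefix tree: take the shortest (then alphabetical) example prefix whose next move is undefined and point that move at state 0, else 1, else 2, ...; a target is out if some Accept/Reject pair would then sit in one state with the same input left (inseparable). If every existing state is out, open a new one.
a: 0a undefined. 0a->0: no, ab/b meet in 0 with "b" left. Open state 1: 0a->1.
b: 0b undefined. 0b->0: no, a/ba meet in 1. 0b->1: no, a/b meet in 1. Open state 2: 0b->2.
aa: 1a undefined. 1a->0: no, aab/b meet in 2. 1a->1: ok.
ab: 1b undefined. 1b->0: no, a/aba meet in 1. 1b->1: no, a/aba meet in 1. 1b->2: no, ab/b meet in 2. Open state 3: 1b->3.
ba: 2a undefined. 2a->0: no, bab/b meet in 2. 2a->1: no, a/ba meet in 1. 2a->2: no, baa/b meet in 2. 2a->3: no, ab/ba meet in 3. Open state 4: 2a->4.
bb: 2b undefined. 2b->0: ok.
aba: 3a undefined. 3a->0: no, a/abaa meet in 1. 3a->1: no, a/aba meet in 1. 3a->2: ok.
baa: 4a undefined. 4a->0: no, baab/b meet in 2. 4a->1: ok.
bab: 4b undefined. 4b->0: no, babba/ba meet in 4. 4b->1: no, babba/b meet in 2. 4b->2: no, bab/b meet in 2. 4b->3: ok.
aabb: 3b undefined. 3b->0: ok.
All examples now run through 5 states with every (state, symbol) defined. Accept strings end in {0,1,3}, Reject strings end in {2,4}; accept={0,1,3}.

states=5 start=0 accept={0,1,3} delta: 0a->1 0b->2 1a->1 1b->3 2a->4 2b->0 3a->2 3b->0 4a->1 4b->3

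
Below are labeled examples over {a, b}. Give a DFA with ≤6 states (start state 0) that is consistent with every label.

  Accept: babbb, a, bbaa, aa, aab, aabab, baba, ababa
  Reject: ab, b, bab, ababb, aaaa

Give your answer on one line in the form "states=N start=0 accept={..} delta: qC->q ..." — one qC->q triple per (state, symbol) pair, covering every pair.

Fold the examples into a partial DFA from state 0: repeatedly fix the first undefined (state, symbol) met by the shortest-then-alphabetical prefix, trying targets in increasing order and rejecting any under which an Accept and a Reject string meet in one state with the same remainder; add a state when all current targets are rejected. Accepting states are where Accept strings end.
a: 0a undefined. 0a->0: no, a/aaaa meet in 0. Open state 1: 0a->1.
b: 0b undefined. 0b->0: ok.
aa: 1a undefined. 1a->0: no, bbaa/b meet in 0. 1a->1: no, a/aaaa meet in 1. Open state 2: 1a->2.
ab: 1b undefined. 1b->0: no, babbb/ab meet in 0. 1b->1: no, babbb/ab meet in 1. 1b->2: no, bbaa/ab meet in 2. Open state 3: 1b->3.
aaa: 2a undefined. 2a->0: no, a/aaaa meet in 1. 2a->1: no, bbaa/aaaa meet in 2. 2a->2: no, bbaa/aaaa meet in 2. 2a->3: no, baba/aaaa meet in 3 with "a" left. Open state 4: 2a->4.
aab: 2b undefined. 2b->0: no, aab/b meet in 0. 2b->1: ok.
aba: 3a undefined. 3a->0: no, baba/b meet in 0. 3a->1: ok.
aaaa: 4a undefined. 4a->0: ok.
babb: 3b undefined. 3b->0: no, babbb/b meet in 0. 3b->1: no, babbb/ab meet in 3. 3b->2: no, bbaa/ababb meet in 2. 3b->3: no, babbb/ab meet in 3. 3b->4: ok.
babbb: 4b undefined. 4b->0: no, babbb/b meet in 0. 4b->1: ok.
All examples now run through 5 states with every (state, symbol) defined. Accept strings end in {1,2}, Reject strings end in {0,3,4}; accept={1,2}.

states=5 start=0 accept={1,2} delta: 0a->1 0b->0 1a->2 1b->3 2a->4 2b->1 3a->1 3b->4 4a->0 4b->1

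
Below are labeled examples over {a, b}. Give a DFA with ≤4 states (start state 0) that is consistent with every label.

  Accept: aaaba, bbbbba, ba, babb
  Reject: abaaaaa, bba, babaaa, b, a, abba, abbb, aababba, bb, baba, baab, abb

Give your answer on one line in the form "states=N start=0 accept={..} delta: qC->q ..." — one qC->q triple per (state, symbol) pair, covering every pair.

states=3 start=0 accept={2} delta: 0a->0 0b->1 1a->2 1b->0 2a->0 2b->2

State merging on the prefix tree: take the shortest (then alphabetical) example prefix whose next move is undefined and point that move at state 0, else 1, else 2, ...; a target is out if some Accept/Reject pair would then sit in one state with the same input left (inseparable). If every existing state is out, open a new one.
a: 0a undefined. 0a->0: ok.
b: 0b undefined. 0b->0: no, aaaba/abaaaaa meet in 0. Open state 1: 0b->1.
ba: 1a undefined. 1a->0: no, aaaba/abaaaaa meet in 0. 1a->1: no, aaaba/abaaaaa meet in 1. Open state 2: 1a->2.
bb: 1b undefined. 1b->0: ok.
baa: 2a undefined. 2a->0: ok.
bab: 2b undefined. 2b->0: no, aaaba/aababba meet in 2. 2b->1: no, aaaba/baba meet in 2. 2b->2: ok.
All examples now run through 3 states with every (state, symbol) defined. Accept strings end in {2}, Reject strings end in {0,1}; accept={2}.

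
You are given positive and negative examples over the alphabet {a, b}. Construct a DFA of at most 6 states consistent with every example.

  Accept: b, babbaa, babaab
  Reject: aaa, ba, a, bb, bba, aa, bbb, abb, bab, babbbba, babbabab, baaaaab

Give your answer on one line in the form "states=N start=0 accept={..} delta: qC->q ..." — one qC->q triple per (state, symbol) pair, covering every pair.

Fold the examples into a partial DFA from state 0: repeatedly fix the first undefined (state, symbol) met by the shortest-then-alphabetical prefix, trying targets in increasing order and rejecting any under which an Accept and a Reject string meet in one state with the same remainder; add a state when all current targets are rejected. Accepting states are where Accept strings end.
a: 0a undefined. 0a->0: ok.
b: 0b undefined. 0b->0: no, b/aaa meet in 0. Open state 1: 0b->1.
ba: 1a undefined. 1a->0: no, b/bab meet in 1. 1a->1: no, b/ba meet in 1. Open state 2: 1a->2.
bb: 1b undefined. 1b->0: no, b/bbb meet in 1. 1b->1: no, b/bb meet in 1. 1b->2: ok.
baa: 2a undefined. 2a->0: no, b/baaaaab meet in 1. 2a->1: no, b/bba meet in 1. 2a->2: ok.
bab: 2b undefined. 2b->0: no, b/babbabab meet in 1. 2b->1: no, b/bbb meet in 1. 2b->2: no, babbaa/ba meet in 2. Open state 3: 2b->3.
baba: 3a undefined. 3a->0: ok.
babb: 3b undefined. 3b->0: no, babbaa/aaa meet in 0. 3b->1: no, b/babbabab meet in 1. 3b->2: no, b/babbabab meet in 1. 3b->3: no, babbaa/aaa meet in 0. Open state 4: 3b->4.
babba: 4a undefined. 4a->0: no, babbaa/aaa meet in 0. 4a->1: no, babbaa/ba meet in 2. 4a->2: no, b/babbabab meet in 1. 4a->3: no, babbaa/aaa meet in 0. 4a->4: ok.
babbb: 4b undefined. 4b->0: no, b/babbabab meet in 1. 4b->1: ok.
All examples now run through 5 states with every (state, symbol) defined. Accept strings end in {1,4}, Reject strings end in {0,2,3}; accept={1,4}.

states=5 start=0 accept={1,4} delta: 0a->0 0b->1 1a->2 1b->2 2a->2 2b->3 3a->0 3b->4 4a->4 4b->1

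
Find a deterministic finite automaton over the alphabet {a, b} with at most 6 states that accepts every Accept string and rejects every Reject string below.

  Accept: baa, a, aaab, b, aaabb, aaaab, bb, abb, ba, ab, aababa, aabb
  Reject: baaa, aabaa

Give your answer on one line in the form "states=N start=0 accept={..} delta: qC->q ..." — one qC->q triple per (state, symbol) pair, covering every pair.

states=4 start=0 accept={0,1,2} delta: 0a->1 0b->0 1a->2 1b->0 2a->3 2b->1 3a->0 3b->0

Grow the machine one transition at a time. Run the examples from 0; the earliest place one falls off (shortest prefix, ties alphabetical) gets sent to the lowest-numbered state that keeps every Accept/Reject pair distinguishable — a pair clashes when both reach the same state with identical unread suffix — and to a fresh state only if none does.
a: 0a undefined. 0a->0: no, baa/aabaa meet in 0 with "baa" left. Open state 1: 0a->1.
b: 0b undefined. 0b->0: ok.
aa: 1a undefined. 1a->0: no, baa/aabaa meet in 0. 1a->1: no, baa/baaa meet in 1. Open state 2: 1a->2.
ab: 1b undefined. 1b->0: ok.
aaa: 2a undefined. 2a->0: no, aaab/baaa meet in 0. 2a->1: no, a/baaa meet in 1. 2a->2: no, baa/baaa meet in 2. Open state 3: 2a->3.
aab: 2b undefined. 2b->0: no, baa/aabaa meet in 2. 2b->1: ok.
aaaa: 3a undefined. 3a->0: ok.
aaab: 3b undefined. 3b->0: ok.
All examples now run through 4 states with every (state, symbol) defined. Accept strings end in {0,1,2}, Reject strings end in {3}; accept={0,1,2}.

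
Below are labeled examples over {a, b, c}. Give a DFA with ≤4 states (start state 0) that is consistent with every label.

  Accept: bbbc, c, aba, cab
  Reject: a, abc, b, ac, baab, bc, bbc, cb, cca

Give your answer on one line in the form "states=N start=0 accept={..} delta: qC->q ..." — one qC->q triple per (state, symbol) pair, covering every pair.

State merging on the prefix tree: take the shortest (then alphabetical) example prefix whose next move is undefined and point that move at state 0, else 1, else 2, ...; a target is out if some Accept/Reject pair would then sit in one state with the same input left (inseparable). If every existing state is out, open a new one.
a: 0a undefined. 0a->0: no, c/ac meet in 0 with "c" left. Open state 1: 0a->1.
b: 0b undefined. 0b->0: no, bbbc/bc meet in 0 with "c" left. 0b->1: ok.
c: 0c undefined. 0c->0: ok.
ab: 1b undefined. 1b->0: no, bbbc/ac meet in 1 with "c" left. 1b->1: no, bbbc/abc meet in 1 with "c" left. Open state 2: 1b->2.
ac: 1c undefined. 1c->0: no, c/ac meet in 0. 1c->1: ok.
ba: 1a undefined. 1a->0: no, cab/baab meet in 2. 1a->1: no, cab/baab meet in 2. 1a->2: ok.
aba: 2a undefined. 2a->0: ok.
abc: 2c undefined. 2c->0: no, c/abc meet in 0. 2c->1: ok.
bbb: 2b undefined. 2b->0: ok.
All examples now run through 3 states with every (state, symbol) defined. Accept strings end in {0,2}, Reject strings end in {1}; accept={0,2}.

states=3 start=0 accept={0,2} delta: 0a->1 0b->1 0c->0 1a->2 1b->2 1c->1 2a->0 2b->0 2c->1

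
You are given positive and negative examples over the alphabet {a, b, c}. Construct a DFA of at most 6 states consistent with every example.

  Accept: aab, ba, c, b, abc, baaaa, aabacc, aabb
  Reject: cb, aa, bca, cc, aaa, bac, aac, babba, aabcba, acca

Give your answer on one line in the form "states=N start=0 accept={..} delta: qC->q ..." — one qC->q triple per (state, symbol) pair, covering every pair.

states=5 start=0 accept={0,1,4} delta: 0a->1 0b->0 0c->1 1a->2 1b->3 1c->2 2a->3 2b->4 2c->2 3a->0 3b->1 3c->0 4a->3 4b->0 4c->2

Grow the machine one transition at a time. Run the examples from 0; the earliest place one falls off (shortest prefix, ties alphabetical) gets sent to the lowest-numbered state that keeps every Accept/Reject pair distinguishable — a pair clashes when both reach the same state with identical unread suffix — and to a fresh state only if none does.
a: 0a undefined. 0a->0: no, c/aac meet in 0 with "c" left. Open state 1: 0a->1.
b: 0b undefined. 0b->0: ok.
c: 0c undefined. 0c->0: no, ba/bca meet in 1. 0c->1: ok.
aa: 1a undefined. 1a->0: no, aab/aa meet in 0. 1a->1: no, aab/cb meet in 1 with "b" left. Open state 2: 1a->2.
ab: 1b undefined. 1b->0: no, ba/babba meet in 1. 1b->1: no, ba/cb meet in 1. 1b->2: no, abc/aac meet in 2 with "c" left. Open state 3: 1b->3.
ac: 1c undefined. 1c->0: no, b/cc meet in 0. 1c->1: no, ba/cc meet in 1. 1c->2: ok.
aaa: 2a undefined. 2a->0: no, b/aaa meet in 0. 2a->1: no, ba/aaa meet in 1. 2a->2: no, baaaa/aa meet in 2. 2a->3: ok.
aab: 2b undefined. 2b->0: no, baaaa/aabcba meet in 3 with "a" left. 2b->1: no, aabb/cb meet in 3. 2b->2: no, aab/aa meet in 2. 2b->3: no, aab/cb meet in 3. Open state 4: 2b->4.
aac: 2c undefined. 2c->0: no, ba/acca meet in 1. 2c->1: no, ba/aac meet in 1. 2c->2: ok.
abc: 3c undefined. 3c->0: ok.
aaba: 4a undefined. 4a->0: no, aabacc/aa meet in 2. 4a->1: no, aabacc/aa meet in 2. 4a->2: no, aabacc/aa meet in 2. 4a->3: ok.
aabb: 4b undefined. 4b->0: ok.
aabc: 4c undefined. 4c->0: no, ba/aabcba meet in 1. 4c->1: no, baaaa/aabcba meet in 3 with "a" left. 4c->2: ok.
babb: 3b undefined. 3b->0: no, ba/babba meet in 1. 3b->1: ok.
baaaa: 3a undefined. 3a->0: ok.
All examples now run through 5 states with every (state, symbol) defined. Accept strings end in {0,1,4}, Reject strings end in {2,3}; accept={0,1,4}.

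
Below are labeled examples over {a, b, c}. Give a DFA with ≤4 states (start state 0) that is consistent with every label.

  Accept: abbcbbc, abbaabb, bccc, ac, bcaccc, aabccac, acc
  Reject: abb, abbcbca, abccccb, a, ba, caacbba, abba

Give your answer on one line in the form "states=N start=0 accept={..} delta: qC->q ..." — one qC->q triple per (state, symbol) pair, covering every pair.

states=3 start=0 accept={1} delta: 0a->0 0b->1 0c->1 1a->0 1b->2 1c->1 2a->2 2b->0 2c->1

Grow the machine one transition at a time. Run the examples from 0; the earliest place one falls off (shortest prefix, ties alphabetical) gets sent to the lowest-numbered state that keeps every Accept/Reject pair distinguishable — a pair clashes when both reach the same state with identical unread suffix — and to a fresh state only if none does.
a: 0a undefined. 0a->0: ok.
b: 0b undefined. 0b->0: no, abbaabb/abb meet in 0. Open state 1: 0b->1.
c: 0c undefined. 0c->0: no, ac/a meet in 0. 0c->1: ok.
ba: 1a undefined. 1a->0: ok.
bc: 1c undefined. 1c->0: no, bccc/a meet in 0. 1c->1: ok.
abb: 1b undefined. 1b->0: no, abbaabb/abb meet in 0. 1b->1: no, abbcbbc/abb meet in 1. Open state 2: 1b->2.
abba: 2a undefined. 2a->0: no, abbaabb/abb meet in 2. 2a->1: no, abbaabb/abb meet in 2. 2a->2: ok.
abbc: 2c undefined. 2c->0: no, abbcbbc/abbcbca meet in 0. 2c->1: ok.
abbaab: 2b undefined. 2b->0: ok.
All examples now run through 3 states with every (state, symbol) defined. Accept strings end in {1}, Reject strings end in {0,2}; accept={1}.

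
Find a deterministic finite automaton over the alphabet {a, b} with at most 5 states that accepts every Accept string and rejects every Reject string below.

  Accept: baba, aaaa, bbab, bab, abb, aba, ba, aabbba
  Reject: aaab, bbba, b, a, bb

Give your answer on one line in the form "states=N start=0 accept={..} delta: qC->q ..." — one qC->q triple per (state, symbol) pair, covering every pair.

states=5 start=0 accept={0,2,4} delta: 0a->1 0b->1 1a->2 1b->3 2a->1 2b->4 3a->2 3b->0 4a->0 4b->0

Fold the examples into a partial DFA from state 0: repeatedly fix the first undefined (state, symbol) met by the shortest-then-alphabetical prefix, trying targets in increasing order and rejecting any under which an Accept and a Reject string meet in one state with the same remainder; add a state when all current targets are rejected. Accepting states are where Accept strings end.
a: 0a undefined. 0a->0: no, aaaa/a meet in 0. Open state 1: 0a->1.
b: 0b undefined. 0b->0: no, ba/bbba meet in 1. 0b->1: ok.
aa: 1a undefined. 1a->0: no, bab/b meet in 1. 1a->1: no, aaaa/b meet in 1. Open state 2: 1a->2.
ab: 1b undefined. 1b->0: no, bbab/bb meet in 0. 1b->1: no, abb/b meet in 1. 1b->2: no, baba/bbba meet in 2 with "ba" left. Open state 3: 1b->3.
aaa: 2a undefined. 2a->0: no, aaaa/aaab meet in 1. 2a->1: ok.
aab: 2b undefined. 2b->0: no, baba/b meet in 1. 2b->1: no, bab/b meet in 1. 2b->2: no, baba/b meet in 1. 2b->3: no, bab/aaab meet in 3. Open state 4: 2b->4.
aba: 3a undefined. 3a->0: no, bbab/b meet in 1. 3a->1: no, bbab/aaab meet in 3. 3a->2: ok.
abb: 3b undefined. 3b->0: ok.
aabb: 4b undefined. 4b->0: ok.
baba: 4a undefined. 4a->0: ok.
All examples now run through 5 states with every (state, symbol) defined. Accept strings end in {0,2,4}, Reject strings end in {1,3}; accept={0,2,4}.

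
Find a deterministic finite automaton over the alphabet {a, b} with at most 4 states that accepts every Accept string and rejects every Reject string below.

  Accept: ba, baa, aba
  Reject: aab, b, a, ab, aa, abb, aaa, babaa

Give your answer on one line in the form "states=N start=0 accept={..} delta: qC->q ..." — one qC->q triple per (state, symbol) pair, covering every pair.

states=3 start=0 accept={2} delta: 0a->0 0b->1 1a->2 1b->0 2a->2 2b->0

Fold the examples into a partial DFA from state 0: repeatedly fix the first undefined (state, symbol) met by the shortest-then-alphabetical prefix, trying targets in increasing order and rejecting any under which an Accept and a Reject string meet in one state with the same remainder; add a state when all current targets are rejected. Accepting states are where Accept strings end.
a: 0a undefined. 0a->0: ok.
b: 0b undefined. 0b->0: no, ba/aab meet in 0. Open state 1: 0b->1.
ba: 1a undefined. 1a->0: no, ba/a meet in 0. 1a->1: no, ba/aab meet in 1. Open state 2: 1a->2.
abb: 1b undefined. 1b->0: ok.
baa: 2a undefined. 2a->0: no, baa/a meet in 0. 2a->1: no, baa/aab meet in 1. 2a->2: ok.
bab: 2b undefined. 2b->0: ok.
All examples now run through 3 states with every (state, symbol) defined. Accept strings end in {2}, Reject strings end in {0,1}; accept={2}.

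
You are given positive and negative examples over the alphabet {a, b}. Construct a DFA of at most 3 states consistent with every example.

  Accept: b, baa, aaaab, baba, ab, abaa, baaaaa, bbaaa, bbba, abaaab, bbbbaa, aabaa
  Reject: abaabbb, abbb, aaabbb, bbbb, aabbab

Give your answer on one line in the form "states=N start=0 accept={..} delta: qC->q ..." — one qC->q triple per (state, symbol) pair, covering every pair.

Grow the machine one transition at a time. Run the examples from 0; the earliest place one falls off (shortest prefix, ties alphabetical) gets sent to the lowest-numbered state that keeps every Accept/Reject pair distinguishable — a pair clashes when both reach the same state with identical unread suffix — and to a fresh state only if none does.
a: 0a undefined. 0a->0: ok.
b: 0b undefined. 0b->0: no, b/abaabbb meet in 0. Open state 1: 0b->1.
ba: 1a undefined. 1a->0: ok.
bb: 1b undefined. 1b->0: no, b/abaabbb meet in 1. 1b->1: no, b/abaabbb meet in 1. Open state 2: 1b->2.
bba: 2a undefined. 2a->0: no, b/aabbab meet in 1. 2a->1: ok.
bbb: 2b undefined. 2b->0: no, b/bbbb meet in 1. 2b->1: no, b/abaabbb meet in 1. 2b->2: ok.
All examples now run through 3 states with every (state, symbol) defined. Accept strings end in {0,1}, Reject strings end in {2}; accept={0,1}.

states=3 start=0 accept={0,1} delta: 0a->0 0b->1 1a->0 1b->2 2a->1 2b->2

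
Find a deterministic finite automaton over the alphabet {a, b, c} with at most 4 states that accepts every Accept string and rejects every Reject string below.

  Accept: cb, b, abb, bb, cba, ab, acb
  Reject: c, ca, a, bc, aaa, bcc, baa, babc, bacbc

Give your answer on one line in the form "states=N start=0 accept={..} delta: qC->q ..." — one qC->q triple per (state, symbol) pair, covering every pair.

states=3 start=0 accept={1,2} delta: 0a->0 0b->1 0c->0 1a->2 1b->1 1c->0 2a->0 2b->0 2c->0

Fold the examples into a partial DFA from state 0: repeatedly fix the first undefined (state, symbol) met by the shortest-then-alphabetical prefix, trying targets in increasing order and rejecting any under which an Accept and a Reject string meet in one state with the same remainder; add a state when all current targets are rejected. Accepting states are where Accept strings end.
a: 0a undefined. 0a->0: ok.
b: 0b undefined. 0b->0: no, b/a meet in 0. Open state 1: 0b->1.
c: 0c undefined. 0c->0: ok.
ba: 1a undefined. 1a->0: no, cba/c meet in 0. 1a->1: no, cb/baa meet in 1. Open state 2: 1a->2.
bb: 1b undefined. 1b->0: no, abb/c meet in 0. 1b->1: ok.
bc: 1c undefined. 1c->0: ok.
baa: 2a undefined. 2a->0: ok.
bab: 2b undefined. 2b->0: ok.
bac: 2c undefined. 2c->0: ok.
All examples now run through 3 states with every (state, symbol) defined. Accept strings end in {1,2}, Reject strings end in {0}; accept={1,2}.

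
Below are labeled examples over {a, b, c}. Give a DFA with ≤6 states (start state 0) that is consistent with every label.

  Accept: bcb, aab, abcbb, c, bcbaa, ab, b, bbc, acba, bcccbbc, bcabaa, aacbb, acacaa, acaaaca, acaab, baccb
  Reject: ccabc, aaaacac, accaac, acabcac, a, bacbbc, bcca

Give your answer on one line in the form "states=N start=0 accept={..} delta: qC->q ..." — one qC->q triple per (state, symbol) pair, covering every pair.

states=5 start=0 accept={1,2} delta: 0a->0 0b->1 0c->1 1a->1 1b->2 1c->3 2a->1 2b->1 2c->1 3a->2 3b->2 3c->4 4a->0 4b->1 4c->0

State merging on the prefix tree: take the shortest (then alphabetical) example prefix whose next move is undefined and point that move at state 0, else 1, else 2, ...; a target is out if some Accept/Reject pair would then sit in one state with the same input left (inseparable). If every existing state is out, open a new one.
a: 0a undefined. 0a->0: ok.
b: 0b undefined. 0b->0: no, aab/a meet in 0. Open state 1: 0b->1.
c: 0c undefined. 0c->0: no, c/aaaacac meet in 0. 0c->1: ok.
ba: 1a undefined. 1a->0: no, aab/aaaacac meet in 1. 1a->1: ok.
bb: 1b undefined. 1b->0: no, acba/a meet in 0. 1b->1: no, bbc/aaaacac meet in 1 with "c" left. Open state 2: 1b->2.
bc: 1c undefined. 1c->0: no, bcb/accaac meet in 1. 1c->1: no, aab/aaaacac meet in 1. 1c->2: no, acaab/aaaacac meet in 2. Open state 3: 1c->3.
bbc: 2c undefined. 2c->0: no, aab/acabcac meet in 1. 2c->1: ok.
bca: 3a undefined. 3a->0: no, aab/accaac meet in 1. 3a->1: no, aab/ccabc meet in 1. 3a->2: ok.
bcb: 3b undefined. 3b->0: no, bcb/a meet in 0. 3b->1: no, bcb/bacbbc meet in 1. 3b->2: ok.
bcc: 3c undefined. 3c->0: no, bcccbbc/ccabc meet in 2 with "bc" left. 3c->1: no, aab/bcca meet in 1. 3c->2: no, acba/bcca meet in 2 with "a" left. 3c->3: no, bcb/bcca meet in 2. Open state 4: 3c->4.
acba: 2a undefined. 2a->0: no, aab/accaac meet in 1. 2a->1: ok.
bcab: 2b undefined. 2b->0: no, aab/ccabc meet in 1. 2b->1: ok.
bcca: 4a undefined. 4a->0: ok.
bccc: 4c undefined. 4c->0: ok.
baccb: 4b undefined. 4b->0: no, baccb/a meet in 0. 4b->1: ok.
All examples now run through 5 states with every (state, symbol) defined. Accept strings end in {1,2}, Reject strings end in {0,3}; accept={1,2}.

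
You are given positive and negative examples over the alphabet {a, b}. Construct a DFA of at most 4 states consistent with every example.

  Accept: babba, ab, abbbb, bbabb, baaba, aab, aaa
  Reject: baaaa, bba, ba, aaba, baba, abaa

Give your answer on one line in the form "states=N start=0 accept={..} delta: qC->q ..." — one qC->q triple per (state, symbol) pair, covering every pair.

Fold the examples into a partial DFA from state 0: repeatedly fix the first undefined (state, symbol) met by the shortest-then-alphabetical prefix, trying targets in increasing order and rejecting any under which an Accept and a Reject string meet in one state with the same remainder; add a state when all current targets are rejected. Accepting states are where Accept strings end.
a: 0a undefined. 0a->0: ok.
b: 0b undefined. 0b->0: no, babba/baaaa meet in 0. Open state 1: 0b->1.
ba: 1a undefined. 1a->0: no, babba/bba meet in 1 with "ba" left. 1a->1: no, ab/baaaa meet in 1. Open state 2: 1a->2.
bb: 1b undefined. 1b->0: no, abbbb/bba meet in 0. 1b->1: ok.
baa: 2a undefined. 2a->0: no, baaba/bba meet in 2. 2a->1: no, ab/baaaa meet in 1. 2a->2: no, baaba/baba meet in 2 with "ba" left. Open state 3: 2a->3.
bab: 2b undefined. 2b->0: no, babba/bba meet in 2. 2b->1: no, babba/bba meet in 2. 2b->2: no, babba/baba meet in 3. 2b->3: ok.
baaa: 3a undefined. 3a->0: no, aaa/baaaa meet in 0. 3a->1: no, ab/baba meet in 1. 3a->2: ok.
baab: 3b undefined. 3b->0: ok.
All examples now run through 4 states with every (state, symbol) defined. Accept strings end in {0,1}, Reject strings end in {2,3}; accept={0,1}.

states=4 start=0 accept={0,1} delta: 0a->0 0b->1 1a->2 1b->1 2a->3 2b->3 3a->2 3b->0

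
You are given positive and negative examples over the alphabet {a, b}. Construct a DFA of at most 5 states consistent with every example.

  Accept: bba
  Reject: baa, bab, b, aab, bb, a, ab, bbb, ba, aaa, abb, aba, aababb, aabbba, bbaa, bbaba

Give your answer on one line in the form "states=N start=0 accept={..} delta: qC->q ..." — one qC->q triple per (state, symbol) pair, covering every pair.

states=4 start=0 accept={3} delta: 0a->0 0b->1 1a->0 1b->2 2a->3 2b->0 3a->0 3b->0

Grow the machine one transition at a time. Run the examples from 0; the earliest place one falls off (shortest prefix, ties alphabetical) gets sent to the lowest-numbered state that keeps every Accept/Reject pair distinguishable — a pair clashes when both reach the same state with identical unread suffix — and to a fresh state only if none does.
a: 0a undefined. 0a->0: ok.
b: 0b undefined. 0b->0: no, bba/baa meet in 0. Open state 1: 0b->1.
ba: 1a undefined. 1a->0: ok.
bb: 1b undefined. 1b->0: no, bba/baa meet in 0. 1b->1: no, bba/baa meet in 0. Open state 2: 1b->2.
bba: 2a undefined. 2a->0: no, bba/baa meet in 0. 2a->1: no, bba/bab meet in 1. 2a->2: no, bba/bb meet in 2. Open state 3: 2a->3.
bbb: 2b undefined. 2b->0: ok.
bbaa: 3a undefined. 3a->0: ok.
bbab: 3b undefined. 3b->0: ok.
All examples now run through 4 states with every (state, symbol) defined. Accept strings end in {3}, Reject strings end in {0,1,2}; accept={3}.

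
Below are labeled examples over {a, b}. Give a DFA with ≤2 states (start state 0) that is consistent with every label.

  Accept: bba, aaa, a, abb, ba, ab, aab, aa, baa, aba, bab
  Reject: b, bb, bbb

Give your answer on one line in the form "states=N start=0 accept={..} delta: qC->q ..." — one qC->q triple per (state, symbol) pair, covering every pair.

states=2 start=0 accept={1} delta: 0a->1 0b->0 1a->1 1b->1

State merging on the prefix tree: take the shortest (then alphabetical) example prefix whose next move is undefined and point that move at state 0, else 1, else 2, ...; a target is out if some Accept/Reject pair would then sit in one state with the same input left (inseparable). If every existing state is out, open a new one.
a: 0a undefined. 0a->0: no, abb/bb meet in 0 with "bb" left. Open state 1: 0a->1.
b: 0b undefined. 0b->0: ok.
aa: 1a undefined. 1a->0: no, aab/b meet in 0. 1a->1: ok.
ab: 1b undefined. 1b->0: no, abb/b meet in 0. 1b->1: ok.
All examples now run through 2 states with every (state, symbol) defined. Accept strings end in {1}, Reject strings end in {0}; accept={1}.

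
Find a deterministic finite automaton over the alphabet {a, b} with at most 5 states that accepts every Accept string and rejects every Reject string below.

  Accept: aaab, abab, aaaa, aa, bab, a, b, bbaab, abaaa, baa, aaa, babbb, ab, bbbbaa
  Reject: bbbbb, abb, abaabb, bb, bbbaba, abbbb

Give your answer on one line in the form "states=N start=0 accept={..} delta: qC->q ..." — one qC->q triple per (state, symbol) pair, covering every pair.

Fold the examples into a partial DFA from state 0: repeatedly fix the first undefined (state, symbol) met by the shortest-then-alphabetical prefix, trying targets in increasing order and rejecting any under which an Accept and a Reject string meet in one state with the same remainder; add a state when all current targets are rejected. Accepting states are where Accept strings end.
a: 0a undefined. 0a->0: ok.
b: 0b undefined. 0b->0: no, aaab/bbbbb meet in 0. Open state 1: 0b->1.
ba: 1a undefined. 1a->0: ok.
bb: 1b undefined. 1b->0: no, aaab/bbbbb meet in 1. 1b->1: no, aaab/bbbbb meet in 1. Open state 2: 1b->2.
bba: 2a undefined. 2a->0: ok.
bbb: 2b undefined. 2b->0: no, aaab/abbbb meet in 1. 2b->1: no, aaab/bbbbb meet in 1. 2b->2: no, aaaa/bbbaba meet in 0. Open state 3: 2b->3.
bbba: 3a undefined. 3a->0: no, aaaa/bbbaba meet in 0. 3a->1: no, aaaa/bbbaba meet in 0. 3a->2: ok.
bbbb: 3b undefined. 3b->0: no, aaab/bbbbb meet in 1. 3b->1: no, aaab/abbbb meet in 1. 3b->2: no, babbb/bbbbb meet in 3. 3b->3: no, babbb/bbbbb meet in 3. Open state 4: 3b->4.
bbbba: 4a undefined. 4a->0: ok.
bbbbb: 4b undefined. 4b->0: no, aaaa/bbbbb meet in 0. 4b->1: no, aaab/bbbbb meet in 1. 4b->2: ok.
All examples now run through 5 states with every (state, symbol) defined. Accept strings end in {0,1,3}, Reject strings end in {2,4}; accept={0,1,3}.

states=5 start=0 accept={0,1,3} delta: 0a->0 0b->1 1a->0 1b->2 2a->0 2b->3 3a->2 3b->4 4a->0 4b->2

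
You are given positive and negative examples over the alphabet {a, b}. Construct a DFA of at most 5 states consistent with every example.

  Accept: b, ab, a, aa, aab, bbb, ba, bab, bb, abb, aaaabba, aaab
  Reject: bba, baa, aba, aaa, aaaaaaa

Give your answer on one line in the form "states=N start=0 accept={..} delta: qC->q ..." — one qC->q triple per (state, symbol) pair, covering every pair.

Grow the machine one transition at a time. Run the examples from 0; the earliest place one falls off (shortest prefix, ties alphabetical) gets sent to the lowest-numbered state that keeps every Accept/Reject pair distinguishable — a pair clashes when both reach the same state with identical unread suffix — and to a fresh state only if none does.
a: 0a undefined. 0a->0: no, a/aaa meet in 0. Open state 1: 0a->1.
b: 0b undefined. 0b->0: no, a/bba meet in 1. 0b->1: ok.
aa: 1a undefined. 1a->0: no, b/baa meet in 1. 1a->1: no, b/baa meet in 1. Open state 2: 1a->2.
ab: 1b undefined. 1b->0: no, b/bba meet in 1. 1b->1: no, aa/bba meet in 2. 1b->2: ok.
aaa: 2a undefined. 2a->0: no, b/aaaaaaa meet in 1. 2a->1: no, b/bba meet in 1. 2a->2: no, ab/bba meet in 2. Open state 3: 2a->3.
aab: 2b undefined. 2b->0: ok.
aaaa: 3a undefined. 3a->0: no, aaaabba/bba meet in 3. 3a->1: no, b/aaaaaaa meet in 1. 3a->2: ok.
aaab: 3b undefined. 3b->0: ok.
All examples now run through 4 states with every (state, symbol) defined. Accept strings end in {0,1,2}, Reject strings end in {3}; accept={0,1,2}.

states=4 start=0 accept={0,1,2} delta: 0a->1 0b->1 1a->2 1b->2 2a->3 2b->0 3a->2 3b->0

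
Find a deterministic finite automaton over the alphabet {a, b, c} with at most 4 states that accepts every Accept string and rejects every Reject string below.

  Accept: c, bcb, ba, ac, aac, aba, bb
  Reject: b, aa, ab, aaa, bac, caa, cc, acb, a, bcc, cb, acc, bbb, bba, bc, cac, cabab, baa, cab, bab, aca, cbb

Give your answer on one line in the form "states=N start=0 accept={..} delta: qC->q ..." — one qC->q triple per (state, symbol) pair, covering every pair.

states=4 start=0 accept={2} delta: 0a->0 0b->1 0c->2 1a->2 1b->2 1c->1 2a->3 2b->0 2c->0 3a->0 3b->0 3c->0

Grow the machine one transition at a time. Run the examples from 0; the earliest place one falls off (shortest prefix, ties alphabetical) gets sent to the lowest-numbered state that keeps every Accept/Reject pair distinguishable — a pair clashes when both reach the same state with identical unread suffix — and to a fresh state only if none does.
a: 0a undefined. 0a->0: ok.
b: 0b undefined. 0b->0: no, c/bac meet in 0 with "c" left. Open state 1: 0b->1.
c: 0c undefined. 0c->0: no, c/aa meet in 0. 0c->1: no, c/b meet in 1. Open state 2: 0c->2.
ba: 1a undefined. 1a->0: no, c/bac meet in 2. 1a->1: no, ba/b meet in 1. 1a->2: ok.
bb: 1b undefined. 1b->0: no, bb/aa meet in 0. 1b->1: no, c/bba meet in 2. 1b->2: ok.
bc: 1c undefined. 1c->0: no, c/bcc meet in 2. 1c->1: ok.
ca: 2a undefined. 2a->0: no, c/cac meet in 2. 2a->1: no, c/caa meet in 2. 2a->2: no, c/caa meet in 2. Open state 3: 2a->3.
cb: 2b undefined. 2b->0: ok.
cc: 2c undefined. 2c->0: ok.
caa: 3a undefined. 3a->0: ok.
cab: 3b undefined. 3b->0: ok.
cac: 3c undefined. 3c->0: ok.
All examples now run through 4 states with every (state, symbol) defined. Accept strings end in {2}, Reject strings end in {0,1,3}; accept={2}.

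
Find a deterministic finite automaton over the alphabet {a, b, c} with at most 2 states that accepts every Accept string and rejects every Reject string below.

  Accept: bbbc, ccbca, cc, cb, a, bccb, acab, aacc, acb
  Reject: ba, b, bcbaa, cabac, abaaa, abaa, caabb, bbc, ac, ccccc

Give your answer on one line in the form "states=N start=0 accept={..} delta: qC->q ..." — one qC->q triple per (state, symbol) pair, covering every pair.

states=2 start=0 accept={0} delta: 0a->0 0b->1 0c->1 1a->1 1b->0 1c->0

Grow the machine one transition at a time. Run the examples from 0; the earliest place one falls off (shortest prefix, ties alphabetical) gets sent to the lowest-numbered state that keeps every Accept/Reject pair distinguishable — a pair clashes when both reach the same state with identical unread suffix — and to a fresh state only if none does.
a: 0a undefined. 0a->0: ok.
b: 0b undefined. 0b->0: no, bbbc/bbc meet in 0 with "c" left. Open state 1: 0b->1.
c: 0c undefined. 0c->0: no, cc/ac meet in 0. 0c->1: ok.
ba: 1a undefined. 1a->0: no, cb/caabb meet in 1 with "b" left. 1a->1: ok.
bb: 1b undefined. 1b->0: ok.
bc: 1c undefined. 1c->0: ok.
All examples now run through 2 states with every (state, symbol) defined. Accept strings end in {0}, Reject strings end in {1}; accept={0}.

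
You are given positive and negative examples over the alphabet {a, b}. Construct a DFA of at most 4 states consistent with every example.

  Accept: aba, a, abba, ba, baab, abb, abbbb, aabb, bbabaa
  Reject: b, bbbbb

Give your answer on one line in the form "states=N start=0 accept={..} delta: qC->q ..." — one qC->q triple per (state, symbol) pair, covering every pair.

states=3 start=0 accept={0,2} delta: 0a->0 0b->1 1a->2 1b->0 2a->2 2b->0

State merging on the prefix tree: take the shortest (then alphabetical) example prefix whose next move is undefined and point that move at state 0, else 1, else 2, ...; a target is out if some Accept/Reject pair would then sit in one state with the same input left (inseparable). If every existing state is out, open a new one.
a: 0a undefined. 0a->0: ok.
b: 0b undefined. 0b->0: no, aba/b meet in 0. Open state 1: 0b->1.
ba: 1a undefined. 1a->0: no, baab/b meet in 1. 1a->1: no, aba/b meet in 1. Open state 2: 1a->2.
bb: 1b undefined. 1b->0: ok.
baa: 2a undefined. 2a->0: no, baab/b meet in 1. 2a->1: no, bbabaa/b meet in 1. 2a->2: ok.
baab: 2b undefined. 2b->0: ok.
All examples now run through 3 states with every (state, symbol) defined. Accept strings end in {0,2}, Reject strings end in {1}; accept={0,2}.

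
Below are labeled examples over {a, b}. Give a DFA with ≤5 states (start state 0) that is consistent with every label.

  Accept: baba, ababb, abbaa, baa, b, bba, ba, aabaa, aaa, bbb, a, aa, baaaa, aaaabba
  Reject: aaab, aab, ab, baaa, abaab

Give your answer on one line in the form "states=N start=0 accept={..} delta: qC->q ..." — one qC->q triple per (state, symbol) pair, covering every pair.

states=4 start=0 accept={1,2,3} delta: 0a->1 0b->1 1a->2 1b->0 2a->3 2b->0 3a->0 3b->0

Fold the examples into a partial DFA from state 0: repeatedly fix the first undefined (state, symbol) met by the shortest-then-alphabetical prefix, trying targets in increasing order and rejecting any under which an Accept and a Reject string meet in one state with the same remainder; add a state when all current targets are rejected. Accepting states are where Accept strings end.
a: 0a undefined. 0a->0: no, b/aaab meet in 0 with "b" left. Open state 1: 0a->1.
b: 0b undefined. 0b->0: no, aaa/baaa meet in 1 with "aa" left. 0b->1: ok.
aa: 1a undefined. 1a->0: no, baba/baaa meet in 0. 1a->1: no, baa/baaa meet in 1. Open state 2: 1a->2.
ab: 1b undefined. 1b->0: ok.
aaa: 2a undefined. 2a->0: no, ababb/aaab meet in 1. 2a->1: no, ba/baaa meet in 2. 2a->2: no, abbaa/baaa meet in 2. Open state 3: 2a->3.
aab: 2b undefined. 2b->0: ok.
aaaa: 3a undefined. 3a->0: ok.
aaab: 3b undefined. 3b->0: ok.
All examples now run through 4 states with every (state, symbol) defined. Accept strings end in {1,2,3}, Reject strings end in {0}; accept={1,2,3}.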